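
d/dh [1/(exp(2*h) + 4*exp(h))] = 2*(-exp(h) - 2)*exp(-h)/(exp(h) + 4)^2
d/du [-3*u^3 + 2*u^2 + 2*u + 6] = -9*u^2 + 4*u + 2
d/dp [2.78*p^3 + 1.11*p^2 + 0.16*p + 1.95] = 8.34*p^2 + 2.22*p + 0.16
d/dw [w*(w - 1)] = 2*w - 1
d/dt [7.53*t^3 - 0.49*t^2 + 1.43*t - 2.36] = 22.59*t^2 - 0.98*t + 1.43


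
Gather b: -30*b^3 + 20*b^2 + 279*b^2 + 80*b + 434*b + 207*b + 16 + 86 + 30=-30*b^3 + 299*b^2 + 721*b + 132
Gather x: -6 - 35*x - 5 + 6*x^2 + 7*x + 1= 6*x^2 - 28*x - 10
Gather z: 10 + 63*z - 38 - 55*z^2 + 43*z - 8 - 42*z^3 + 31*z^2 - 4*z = -42*z^3 - 24*z^2 + 102*z - 36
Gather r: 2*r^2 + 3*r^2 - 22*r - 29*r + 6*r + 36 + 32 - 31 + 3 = 5*r^2 - 45*r + 40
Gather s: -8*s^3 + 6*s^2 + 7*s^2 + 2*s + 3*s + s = -8*s^3 + 13*s^2 + 6*s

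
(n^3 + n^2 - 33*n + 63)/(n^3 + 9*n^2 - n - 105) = (n - 3)/(n + 5)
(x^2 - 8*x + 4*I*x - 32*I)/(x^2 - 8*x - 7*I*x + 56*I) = (x + 4*I)/(x - 7*I)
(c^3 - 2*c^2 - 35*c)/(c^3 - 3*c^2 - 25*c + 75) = c*(c - 7)/(c^2 - 8*c + 15)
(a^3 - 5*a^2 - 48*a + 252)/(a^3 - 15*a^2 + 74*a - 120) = (a^2 + a - 42)/(a^2 - 9*a + 20)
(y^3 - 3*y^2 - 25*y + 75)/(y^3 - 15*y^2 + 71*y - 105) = (y + 5)/(y - 7)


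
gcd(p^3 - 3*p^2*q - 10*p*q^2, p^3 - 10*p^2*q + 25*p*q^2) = p^2 - 5*p*q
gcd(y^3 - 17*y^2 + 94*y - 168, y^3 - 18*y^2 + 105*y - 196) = y^2 - 11*y + 28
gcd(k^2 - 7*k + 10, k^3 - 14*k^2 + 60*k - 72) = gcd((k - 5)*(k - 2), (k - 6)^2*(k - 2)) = k - 2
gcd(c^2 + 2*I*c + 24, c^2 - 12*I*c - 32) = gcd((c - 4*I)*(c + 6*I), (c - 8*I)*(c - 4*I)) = c - 4*I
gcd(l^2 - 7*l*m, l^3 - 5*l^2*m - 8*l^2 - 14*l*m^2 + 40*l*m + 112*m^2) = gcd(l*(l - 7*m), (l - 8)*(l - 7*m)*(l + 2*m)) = l - 7*m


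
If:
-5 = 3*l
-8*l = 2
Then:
No Solution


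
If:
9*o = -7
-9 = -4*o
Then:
No Solution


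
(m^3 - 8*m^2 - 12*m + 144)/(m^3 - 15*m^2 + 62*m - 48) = (m^2 - 2*m - 24)/(m^2 - 9*m + 8)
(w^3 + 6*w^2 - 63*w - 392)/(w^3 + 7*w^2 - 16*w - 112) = (w^2 - w - 56)/(w^2 - 16)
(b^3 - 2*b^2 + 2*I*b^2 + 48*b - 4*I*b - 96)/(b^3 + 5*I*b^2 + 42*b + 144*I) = (b - 2)/(b + 3*I)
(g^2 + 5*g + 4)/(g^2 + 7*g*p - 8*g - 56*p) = (g^2 + 5*g + 4)/(g^2 + 7*g*p - 8*g - 56*p)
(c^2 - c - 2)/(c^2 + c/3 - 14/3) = 3*(c + 1)/(3*c + 7)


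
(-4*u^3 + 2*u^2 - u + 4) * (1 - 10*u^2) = 40*u^5 - 20*u^4 + 6*u^3 - 38*u^2 - u + 4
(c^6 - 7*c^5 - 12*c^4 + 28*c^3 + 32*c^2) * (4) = 4*c^6 - 28*c^5 - 48*c^4 + 112*c^3 + 128*c^2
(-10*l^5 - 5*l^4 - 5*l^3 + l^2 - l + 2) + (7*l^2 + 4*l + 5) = -10*l^5 - 5*l^4 - 5*l^3 + 8*l^2 + 3*l + 7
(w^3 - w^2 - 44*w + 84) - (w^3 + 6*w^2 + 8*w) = -7*w^2 - 52*w + 84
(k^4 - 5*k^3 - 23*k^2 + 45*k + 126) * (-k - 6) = -k^5 - k^4 + 53*k^3 + 93*k^2 - 396*k - 756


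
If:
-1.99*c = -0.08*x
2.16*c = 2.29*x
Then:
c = 0.00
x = 0.00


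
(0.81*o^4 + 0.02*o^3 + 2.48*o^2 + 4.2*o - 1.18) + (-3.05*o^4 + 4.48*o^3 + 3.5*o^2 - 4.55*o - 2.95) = -2.24*o^4 + 4.5*o^3 + 5.98*o^2 - 0.35*o - 4.13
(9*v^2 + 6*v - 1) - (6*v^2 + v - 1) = 3*v^2 + 5*v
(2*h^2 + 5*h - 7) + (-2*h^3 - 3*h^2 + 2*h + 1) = -2*h^3 - h^2 + 7*h - 6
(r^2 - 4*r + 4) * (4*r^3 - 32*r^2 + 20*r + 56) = 4*r^5 - 48*r^4 + 164*r^3 - 152*r^2 - 144*r + 224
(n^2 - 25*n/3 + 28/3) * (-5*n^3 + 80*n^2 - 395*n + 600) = -5*n^5 + 365*n^4/3 - 3325*n^3/3 + 13915*n^2/3 - 26060*n/3 + 5600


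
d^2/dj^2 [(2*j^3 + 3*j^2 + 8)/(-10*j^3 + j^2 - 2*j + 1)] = 2*(-320*j^6 + 120*j^5 - 4740*j^4 + 418*j^3 - 483*j^2 - 198*j - 27)/(1000*j^9 - 300*j^8 + 630*j^7 - 421*j^6 + 186*j^5 - 135*j^4 + 50*j^3 - 15*j^2 + 6*j - 1)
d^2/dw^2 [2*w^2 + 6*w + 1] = 4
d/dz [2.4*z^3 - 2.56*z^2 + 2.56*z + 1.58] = 7.2*z^2 - 5.12*z + 2.56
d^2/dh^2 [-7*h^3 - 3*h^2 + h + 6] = -42*h - 6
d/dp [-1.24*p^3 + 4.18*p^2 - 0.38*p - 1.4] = -3.72*p^2 + 8.36*p - 0.38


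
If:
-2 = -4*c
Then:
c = 1/2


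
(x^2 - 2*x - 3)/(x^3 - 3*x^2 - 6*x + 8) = (x^2 - 2*x - 3)/(x^3 - 3*x^2 - 6*x + 8)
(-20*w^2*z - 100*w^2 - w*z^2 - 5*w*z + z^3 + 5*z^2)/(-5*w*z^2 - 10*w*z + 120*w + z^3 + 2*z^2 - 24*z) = (4*w*z + 20*w + z^2 + 5*z)/(z^2 + 2*z - 24)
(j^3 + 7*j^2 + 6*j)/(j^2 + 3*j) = (j^2 + 7*j + 6)/(j + 3)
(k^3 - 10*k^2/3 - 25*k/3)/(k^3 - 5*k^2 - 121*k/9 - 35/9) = 3*k*(k - 5)/(3*k^2 - 20*k - 7)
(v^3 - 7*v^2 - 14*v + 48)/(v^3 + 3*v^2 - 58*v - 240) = (v^2 + v - 6)/(v^2 + 11*v + 30)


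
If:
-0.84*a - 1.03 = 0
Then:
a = -1.23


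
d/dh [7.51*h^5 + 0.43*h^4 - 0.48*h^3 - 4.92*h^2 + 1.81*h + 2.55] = 37.55*h^4 + 1.72*h^3 - 1.44*h^2 - 9.84*h + 1.81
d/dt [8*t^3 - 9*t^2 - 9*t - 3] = 24*t^2 - 18*t - 9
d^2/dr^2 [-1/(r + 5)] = -2/(r + 5)^3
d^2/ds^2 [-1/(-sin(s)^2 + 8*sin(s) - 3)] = 2*(-2*sin(s)^4 + 12*sin(s)^3 - 23*sin(s)^2 - 36*sin(s) + 61)/(sin(s)^2 - 8*sin(s) + 3)^3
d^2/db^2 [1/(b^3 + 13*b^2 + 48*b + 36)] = 2*(6*b^2 + 32*b + 51)/(b^7 + 27*b^6 + 291*b^5 + 1585*b^4 + 4560*b^3 + 6696*b^2 + 4752*b + 1296)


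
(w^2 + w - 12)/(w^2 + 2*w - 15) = (w + 4)/(w + 5)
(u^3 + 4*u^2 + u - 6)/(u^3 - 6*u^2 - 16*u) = (u^2 + 2*u - 3)/(u*(u - 8))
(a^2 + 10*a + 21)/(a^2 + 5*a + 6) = (a + 7)/(a + 2)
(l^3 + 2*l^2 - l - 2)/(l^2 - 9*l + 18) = (l^3 + 2*l^2 - l - 2)/(l^2 - 9*l + 18)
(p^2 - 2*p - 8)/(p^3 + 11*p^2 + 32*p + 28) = (p - 4)/(p^2 + 9*p + 14)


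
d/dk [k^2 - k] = 2*k - 1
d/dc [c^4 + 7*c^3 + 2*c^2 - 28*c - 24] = 4*c^3 + 21*c^2 + 4*c - 28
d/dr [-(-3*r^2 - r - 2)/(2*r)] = 3/2 - 1/r^2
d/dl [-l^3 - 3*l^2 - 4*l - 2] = -3*l^2 - 6*l - 4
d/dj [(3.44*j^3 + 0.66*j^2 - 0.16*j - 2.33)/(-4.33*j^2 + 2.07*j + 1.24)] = (-14.8952*j^4 + 14.2416*j^3 + 13.4702*j^2 - 18.541*j + 4.6247)/(18.7489*j^4 - 17.9262*j^3 - 6.4535*j^2 + 5.1336*j + 1.5376)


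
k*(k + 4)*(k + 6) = k^3 + 10*k^2 + 24*k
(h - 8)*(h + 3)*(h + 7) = h^3 + 2*h^2 - 59*h - 168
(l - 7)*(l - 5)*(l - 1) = l^3 - 13*l^2 + 47*l - 35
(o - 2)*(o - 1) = o^2 - 3*o + 2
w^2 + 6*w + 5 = (w + 1)*(w + 5)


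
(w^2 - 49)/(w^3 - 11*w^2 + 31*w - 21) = (w + 7)/(w^2 - 4*w + 3)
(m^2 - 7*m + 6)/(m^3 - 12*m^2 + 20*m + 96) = (m - 1)/(m^2 - 6*m - 16)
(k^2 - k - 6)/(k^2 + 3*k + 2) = (k - 3)/(k + 1)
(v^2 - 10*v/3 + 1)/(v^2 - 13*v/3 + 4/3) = (v - 3)/(v - 4)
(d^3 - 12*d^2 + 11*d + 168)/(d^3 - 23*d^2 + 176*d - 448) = (d + 3)/(d - 8)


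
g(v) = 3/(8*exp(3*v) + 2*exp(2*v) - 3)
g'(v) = 3*(-24*exp(3*v) - 4*exp(2*v))/(8*exp(3*v) + 2*exp(2*v) - 3)^2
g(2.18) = 0.00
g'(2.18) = -0.00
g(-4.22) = -1.00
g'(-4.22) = -0.00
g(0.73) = 0.04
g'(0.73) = -0.12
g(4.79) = 0.00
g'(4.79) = -0.00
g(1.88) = 0.00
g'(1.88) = -0.00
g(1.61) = 0.00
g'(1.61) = -0.01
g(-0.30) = 2.22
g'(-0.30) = -19.67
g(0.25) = 0.17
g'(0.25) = -0.58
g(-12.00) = -1.00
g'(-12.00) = 0.00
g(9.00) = 0.00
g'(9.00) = 0.00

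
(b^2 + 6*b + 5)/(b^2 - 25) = (b + 1)/(b - 5)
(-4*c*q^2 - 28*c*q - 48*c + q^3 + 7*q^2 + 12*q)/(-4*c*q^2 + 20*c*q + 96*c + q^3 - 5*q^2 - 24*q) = (q + 4)/(q - 8)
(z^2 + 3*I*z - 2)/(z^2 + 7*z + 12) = (z^2 + 3*I*z - 2)/(z^2 + 7*z + 12)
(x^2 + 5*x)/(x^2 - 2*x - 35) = x/(x - 7)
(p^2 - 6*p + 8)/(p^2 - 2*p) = (p - 4)/p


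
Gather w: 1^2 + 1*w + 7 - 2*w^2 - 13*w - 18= -2*w^2 - 12*w - 10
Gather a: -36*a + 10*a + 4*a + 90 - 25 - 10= 55 - 22*a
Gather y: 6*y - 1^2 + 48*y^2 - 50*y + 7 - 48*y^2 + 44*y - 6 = 0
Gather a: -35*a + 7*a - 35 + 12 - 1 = -28*a - 24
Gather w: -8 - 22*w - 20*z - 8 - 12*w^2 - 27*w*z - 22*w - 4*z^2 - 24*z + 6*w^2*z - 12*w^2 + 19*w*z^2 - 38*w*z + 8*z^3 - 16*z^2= w^2*(6*z - 24) + w*(19*z^2 - 65*z - 44) + 8*z^3 - 20*z^2 - 44*z - 16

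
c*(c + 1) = c^2 + c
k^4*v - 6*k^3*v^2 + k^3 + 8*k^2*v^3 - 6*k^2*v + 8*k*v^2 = k*(k - 4*v)*(k - 2*v)*(k*v + 1)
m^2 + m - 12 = (m - 3)*(m + 4)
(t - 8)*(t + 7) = t^2 - t - 56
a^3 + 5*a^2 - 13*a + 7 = (a - 1)^2*(a + 7)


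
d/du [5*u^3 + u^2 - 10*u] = 15*u^2 + 2*u - 10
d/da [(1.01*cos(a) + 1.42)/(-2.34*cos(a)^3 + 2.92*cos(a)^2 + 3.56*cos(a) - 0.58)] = (-4.7268*cos(a)^3 - 7.0192*cos(a)^2 + 8.2928*cos(a) + 5.641)*sin(a)/(5.4756*cos(a)^6 - 13.6656*cos(a)^5 - 8.1344*cos(a)^4 + 23.5048*cos(a)^3 + 9.2864*cos(a)^2 - 4.1296*cos(a) + 0.3364)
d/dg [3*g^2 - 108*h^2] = 6*g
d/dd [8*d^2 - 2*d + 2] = 16*d - 2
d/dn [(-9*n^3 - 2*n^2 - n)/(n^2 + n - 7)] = (-9*n^4 - 18*n^3 + 188*n^2 + 28*n + 7)/(n^4 + 2*n^3 - 13*n^2 - 14*n + 49)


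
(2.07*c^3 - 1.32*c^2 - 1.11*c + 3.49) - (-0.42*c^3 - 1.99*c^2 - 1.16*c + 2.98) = 2.49*c^3 + 0.67*c^2 + 0.0499999999999998*c + 0.51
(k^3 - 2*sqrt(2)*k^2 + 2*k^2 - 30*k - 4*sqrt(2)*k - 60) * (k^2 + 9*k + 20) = k^5 - 2*sqrt(2)*k^4 + 11*k^4 - 22*sqrt(2)*k^3 + 8*k^3 - 290*k^2 - 76*sqrt(2)*k^2 - 1140*k - 80*sqrt(2)*k - 1200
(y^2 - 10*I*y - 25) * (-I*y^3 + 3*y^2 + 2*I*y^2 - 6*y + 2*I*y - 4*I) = -I*y^5 - 7*y^4 + 2*I*y^4 + 14*y^3 - 3*I*y^3 - 55*y^2 + 6*I*y^2 + 110*y - 50*I*y + 100*I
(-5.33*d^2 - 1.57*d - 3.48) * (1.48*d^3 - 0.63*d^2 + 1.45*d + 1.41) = -7.8884*d^5 + 1.0343*d^4 - 11.8898*d^3 - 7.5994*d^2 - 7.2597*d - 4.9068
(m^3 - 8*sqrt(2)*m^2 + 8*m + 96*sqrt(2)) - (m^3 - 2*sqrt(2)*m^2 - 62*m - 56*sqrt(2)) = -6*sqrt(2)*m^2 + 70*m + 152*sqrt(2)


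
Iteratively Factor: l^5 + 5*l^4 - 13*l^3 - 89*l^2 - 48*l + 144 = (l - 1)*(l^4 + 6*l^3 - 7*l^2 - 96*l - 144) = (l - 1)*(l + 3)*(l^3 + 3*l^2 - 16*l - 48) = (l - 1)*(l + 3)*(l + 4)*(l^2 - l - 12) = (l - 4)*(l - 1)*(l + 3)*(l + 4)*(l + 3)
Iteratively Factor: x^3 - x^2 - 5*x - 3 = (x + 1)*(x^2 - 2*x - 3) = (x - 3)*(x + 1)*(x + 1)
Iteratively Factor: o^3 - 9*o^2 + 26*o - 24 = (o - 4)*(o^2 - 5*o + 6) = (o - 4)*(o - 2)*(o - 3)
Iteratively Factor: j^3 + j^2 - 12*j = (j - 3)*(j^2 + 4*j) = (j - 3)*(j + 4)*(j)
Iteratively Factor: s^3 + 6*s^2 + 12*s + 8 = (s + 2)*(s^2 + 4*s + 4) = (s + 2)^2*(s + 2)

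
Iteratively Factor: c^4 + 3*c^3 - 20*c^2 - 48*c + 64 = (c + 4)*(c^3 - c^2 - 16*c + 16) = (c - 1)*(c + 4)*(c^2 - 16) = (c - 4)*(c - 1)*(c + 4)*(c + 4)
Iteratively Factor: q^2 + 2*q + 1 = (q + 1)*(q + 1)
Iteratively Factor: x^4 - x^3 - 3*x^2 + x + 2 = (x - 2)*(x^3 + x^2 - x - 1) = (x - 2)*(x + 1)*(x^2 - 1) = (x - 2)*(x + 1)^2*(x - 1)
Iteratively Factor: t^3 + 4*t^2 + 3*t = (t + 1)*(t^2 + 3*t) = (t + 1)*(t + 3)*(t)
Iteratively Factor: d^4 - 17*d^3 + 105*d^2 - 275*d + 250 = (d - 5)*(d^3 - 12*d^2 + 45*d - 50) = (d - 5)^2*(d^2 - 7*d + 10) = (d - 5)^3*(d - 2)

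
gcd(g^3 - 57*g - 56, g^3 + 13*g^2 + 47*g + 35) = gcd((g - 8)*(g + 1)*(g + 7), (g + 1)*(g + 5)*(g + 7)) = g^2 + 8*g + 7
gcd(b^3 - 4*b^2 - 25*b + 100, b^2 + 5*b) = b + 5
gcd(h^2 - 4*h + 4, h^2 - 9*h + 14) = h - 2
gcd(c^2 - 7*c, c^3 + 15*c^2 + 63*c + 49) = 1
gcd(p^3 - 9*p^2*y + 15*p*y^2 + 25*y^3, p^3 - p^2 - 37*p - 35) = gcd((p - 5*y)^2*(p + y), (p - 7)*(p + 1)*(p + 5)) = 1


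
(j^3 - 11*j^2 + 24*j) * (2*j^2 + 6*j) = 2*j^5 - 16*j^4 - 18*j^3 + 144*j^2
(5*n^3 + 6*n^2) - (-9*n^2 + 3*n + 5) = 5*n^3 + 15*n^2 - 3*n - 5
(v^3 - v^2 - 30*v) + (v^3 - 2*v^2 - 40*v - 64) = 2*v^3 - 3*v^2 - 70*v - 64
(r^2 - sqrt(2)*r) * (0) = 0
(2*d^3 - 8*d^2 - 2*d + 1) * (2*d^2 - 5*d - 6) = 4*d^5 - 26*d^4 + 24*d^3 + 60*d^2 + 7*d - 6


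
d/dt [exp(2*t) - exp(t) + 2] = (2*exp(t) - 1)*exp(t)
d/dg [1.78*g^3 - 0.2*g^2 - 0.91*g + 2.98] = 5.34*g^2 - 0.4*g - 0.91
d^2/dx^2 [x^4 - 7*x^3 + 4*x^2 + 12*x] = 12*x^2 - 42*x + 8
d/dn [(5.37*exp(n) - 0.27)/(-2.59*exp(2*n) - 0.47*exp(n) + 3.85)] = (13.9083*exp(2*n) - 1.3986*exp(n) + 20.5476)*exp(n)/(6.7081*exp(4*n) + 2.4346*exp(3*n) - 19.7221*exp(2*n) - 3.619*exp(n) + 14.8225)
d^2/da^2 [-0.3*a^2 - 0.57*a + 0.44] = -0.600000000000000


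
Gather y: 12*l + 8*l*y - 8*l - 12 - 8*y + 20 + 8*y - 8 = 8*l*y + 4*l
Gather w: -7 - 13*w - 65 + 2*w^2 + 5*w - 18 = 2*w^2 - 8*w - 90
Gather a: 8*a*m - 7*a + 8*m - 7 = a*(8*m - 7) + 8*m - 7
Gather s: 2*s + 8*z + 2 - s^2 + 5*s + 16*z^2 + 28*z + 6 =-s^2 + 7*s + 16*z^2 + 36*z + 8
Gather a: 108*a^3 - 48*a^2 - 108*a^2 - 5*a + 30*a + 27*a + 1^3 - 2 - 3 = 108*a^3 - 156*a^2 + 52*a - 4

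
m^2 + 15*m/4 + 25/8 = (m + 5/4)*(m + 5/2)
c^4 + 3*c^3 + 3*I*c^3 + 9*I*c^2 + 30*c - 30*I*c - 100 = (c - 2)*(c + 5)*(c - 2*I)*(c + 5*I)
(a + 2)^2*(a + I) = a^3 + 4*a^2 + I*a^2 + 4*a + 4*I*a + 4*I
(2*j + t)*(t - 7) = 2*j*t - 14*j + t^2 - 7*t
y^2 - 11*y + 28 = (y - 7)*(y - 4)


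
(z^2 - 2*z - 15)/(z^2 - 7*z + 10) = (z + 3)/(z - 2)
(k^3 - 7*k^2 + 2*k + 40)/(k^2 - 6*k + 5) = (k^2 - 2*k - 8)/(k - 1)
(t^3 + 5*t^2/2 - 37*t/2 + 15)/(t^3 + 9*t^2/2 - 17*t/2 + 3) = (2*t - 5)/(2*t - 1)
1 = 1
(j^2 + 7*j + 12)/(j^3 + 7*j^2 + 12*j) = 1/j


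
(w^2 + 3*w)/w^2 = (w + 3)/w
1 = 1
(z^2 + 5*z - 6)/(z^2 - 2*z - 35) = (-z^2 - 5*z + 6)/(-z^2 + 2*z + 35)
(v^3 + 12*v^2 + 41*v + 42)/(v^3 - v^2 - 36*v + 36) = (v^3 + 12*v^2 + 41*v + 42)/(v^3 - v^2 - 36*v + 36)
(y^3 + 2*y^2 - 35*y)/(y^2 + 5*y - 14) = y*(y - 5)/(y - 2)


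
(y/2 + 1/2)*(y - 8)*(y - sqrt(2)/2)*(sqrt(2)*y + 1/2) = sqrt(2)*y^4/2 - 7*sqrt(2)*y^3/2 - y^3/4 - 33*sqrt(2)*y^2/8 + 7*y^2/4 + 7*sqrt(2)*y/8 + 2*y + sqrt(2)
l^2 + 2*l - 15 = (l - 3)*(l + 5)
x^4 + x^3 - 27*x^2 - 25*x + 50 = (x - 5)*(x - 1)*(x + 2)*(x + 5)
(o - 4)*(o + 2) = o^2 - 2*o - 8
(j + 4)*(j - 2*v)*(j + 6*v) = j^3 + 4*j^2*v + 4*j^2 - 12*j*v^2 + 16*j*v - 48*v^2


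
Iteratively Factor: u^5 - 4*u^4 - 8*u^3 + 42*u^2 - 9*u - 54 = (u + 3)*(u^4 - 7*u^3 + 13*u^2 + 3*u - 18) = (u - 2)*(u + 3)*(u^3 - 5*u^2 + 3*u + 9) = (u - 3)*(u - 2)*(u + 3)*(u^2 - 2*u - 3) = (u - 3)^2*(u - 2)*(u + 3)*(u + 1)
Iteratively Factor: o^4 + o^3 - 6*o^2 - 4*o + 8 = (o - 1)*(o^3 + 2*o^2 - 4*o - 8) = (o - 2)*(o - 1)*(o^2 + 4*o + 4) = (o - 2)*(o - 1)*(o + 2)*(o + 2)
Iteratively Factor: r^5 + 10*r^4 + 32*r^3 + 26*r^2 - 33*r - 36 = (r + 1)*(r^4 + 9*r^3 + 23*r^2 + 3*r - 36) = (r + 1)*(r + 4)*(r^3 + 5*r^2 + 3*r - 9) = (r - 1)*(r + 1)*(r + 4)*(r^2 + 6*r + 9) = (r - 1)*(r + 1)*(r + 3)*(r + 4)*(r + 3)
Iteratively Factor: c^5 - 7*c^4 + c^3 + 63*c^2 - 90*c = (c - 3)*(c^4 - 4*c^3 - 11*c^2 + 30*c) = (c - 3)*(c - 2)*(c^3 - 2*c^2 - 15*c) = c*(c - 3)*(c - 2)*(c^2 - 2*c - 15) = c*(c - 3)*(c - 2)*(c + 3)*(c - 5)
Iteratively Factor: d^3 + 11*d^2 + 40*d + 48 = (d + 4)*(d^2 + 7*d + 12) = (d + 4)^2*(d + 3)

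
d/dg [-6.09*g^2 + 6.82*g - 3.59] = 6.82 - 12.18*g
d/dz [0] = 0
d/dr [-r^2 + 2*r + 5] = 2 - 2*r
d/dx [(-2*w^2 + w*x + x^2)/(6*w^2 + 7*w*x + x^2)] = 2*w*(10*w^2 + 8*w*x + 3*x^2)/(36*w^4 + 84*w^3*x + 61*w^2*x^2 + 14*w*x^3 + x^4)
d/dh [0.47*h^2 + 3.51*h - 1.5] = 0.94*h + 3.51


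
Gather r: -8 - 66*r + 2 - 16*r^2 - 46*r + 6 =-16*r^2 - 112*r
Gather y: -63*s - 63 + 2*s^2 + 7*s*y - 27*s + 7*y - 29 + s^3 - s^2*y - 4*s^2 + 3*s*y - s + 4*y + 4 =s^3 - 2*s^2 - 91*s + y*(-s^2 + 10*s + 11) - 88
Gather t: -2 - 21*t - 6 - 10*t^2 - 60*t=-10*t^2 - 81*t - 8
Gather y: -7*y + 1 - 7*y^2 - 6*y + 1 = -7*y^2 - 13*y + 2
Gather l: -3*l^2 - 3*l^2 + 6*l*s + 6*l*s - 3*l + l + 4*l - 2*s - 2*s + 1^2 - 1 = -6*l^2 + l*(12*s + 2) - 4*s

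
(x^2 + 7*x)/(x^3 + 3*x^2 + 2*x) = (x + 7)/(x^2 + 3*x + 2)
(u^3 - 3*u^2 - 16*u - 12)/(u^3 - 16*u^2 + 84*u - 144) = (u^2 + 3*u + 2)/(u^2 - 10*u + 24)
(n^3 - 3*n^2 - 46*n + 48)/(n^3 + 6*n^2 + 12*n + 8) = (n^3 - 3*n^2 - 46*n + 48)/(n^3 + 6*n^2 + 12*n + 8)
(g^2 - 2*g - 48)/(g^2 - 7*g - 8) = (g + 6)/(g + 1)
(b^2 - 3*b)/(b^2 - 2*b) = (b - 3)/(b - 2)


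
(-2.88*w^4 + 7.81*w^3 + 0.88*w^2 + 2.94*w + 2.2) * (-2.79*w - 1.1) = 8.0352*w^5 - 18.6219*w^4 - 11.0462*w^3 - 9.1706*w^2 - 9.372*w - 2.42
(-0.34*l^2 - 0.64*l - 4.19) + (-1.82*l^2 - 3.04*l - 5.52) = -2.16*l^2 - 3.68*l - 9.71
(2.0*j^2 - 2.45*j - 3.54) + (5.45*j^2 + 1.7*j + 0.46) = 7.45*j^2 - 0.75*j - 3.08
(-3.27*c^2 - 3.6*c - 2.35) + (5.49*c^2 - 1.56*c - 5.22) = 2.22*c^2 - 5.16*c - 7.57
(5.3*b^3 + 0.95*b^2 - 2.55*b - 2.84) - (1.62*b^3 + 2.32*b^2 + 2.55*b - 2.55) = 3.68*b^3 - 1.37*b^2 - 5.1*b - 0.29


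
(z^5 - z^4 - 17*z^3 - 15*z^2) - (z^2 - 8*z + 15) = z^5 - z^4 - 17*z^3 - 16*z^2 + 8*z - 15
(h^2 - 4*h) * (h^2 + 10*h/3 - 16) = h^4 - 2*h^3/3 - 88*h^2/3 + 64*h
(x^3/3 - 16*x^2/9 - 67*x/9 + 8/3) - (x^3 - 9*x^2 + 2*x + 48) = -2*x^3/3 + 65*x^2/9 - 85*x/9 - 136/3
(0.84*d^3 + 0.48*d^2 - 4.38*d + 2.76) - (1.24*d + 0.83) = 0.84*d^3 + 0.48*d^2 - 5.62*d + 1.93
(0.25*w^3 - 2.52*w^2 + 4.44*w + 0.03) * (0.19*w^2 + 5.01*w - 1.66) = 0.0475*w^5 + 0.7737*w^4 - 12.1966*w^3 + 26.4333*w^2 - 7.2201*w - 0.0498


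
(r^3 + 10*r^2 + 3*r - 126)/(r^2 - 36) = (r^2 + 4*r - 21)/(r - 6)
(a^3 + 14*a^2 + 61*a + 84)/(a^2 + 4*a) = a + 10 + 21/a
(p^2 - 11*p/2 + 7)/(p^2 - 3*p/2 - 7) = (p - 2)/(p + 2)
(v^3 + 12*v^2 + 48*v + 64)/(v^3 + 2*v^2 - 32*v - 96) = (v + 4)/(v - 6)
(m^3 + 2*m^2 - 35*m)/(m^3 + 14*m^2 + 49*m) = (m - 5)/(m + 7)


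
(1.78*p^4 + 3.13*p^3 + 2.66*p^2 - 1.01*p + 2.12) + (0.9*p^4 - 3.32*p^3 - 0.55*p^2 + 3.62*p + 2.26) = 2.68*p^4 - 0.19*p^3 + 2.11*p^2 + 2.61*p + 4.38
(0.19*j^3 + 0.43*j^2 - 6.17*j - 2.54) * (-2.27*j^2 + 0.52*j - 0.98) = -0.4313*j^5 - 0.8773*j^4 + 14.0433*j^3 + 2.136*j^2 + 4.7258*j + 2.4892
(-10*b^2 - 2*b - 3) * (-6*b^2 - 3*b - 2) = 60*b^4 + 42*b^3 + 44*b^2 + 13*b + 6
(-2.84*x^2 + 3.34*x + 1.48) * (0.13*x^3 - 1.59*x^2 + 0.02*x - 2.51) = -0.3692*x^5 + 4.9498*x^4 - 5.175*x^3 + 4.842*x^2 - 8.3538*x - 3.7148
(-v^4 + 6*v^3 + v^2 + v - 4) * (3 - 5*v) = 5*v^5 - 33*v^4 + 13*v^3 - 2*v^2 + 23*v - 12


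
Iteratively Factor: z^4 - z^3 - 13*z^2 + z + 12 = (z + 1)*(z^3 - 2*z^2 - 11*z + 12) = (z + 1)*(z + 3)*(z^2 - 5*z + 4) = (z - 1)*(z + 1)*(z + 3)*(z - 4)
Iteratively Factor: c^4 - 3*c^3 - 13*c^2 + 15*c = (c - 1)*(c^3 - 2*c^2 - 15*c) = c*(c - 1)*(c^2 - 2*c - 15) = c*(c - 1)*(c + 3)*(c - 5)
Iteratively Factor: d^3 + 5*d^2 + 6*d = (d + 2)*(d^2 + 3*d) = d*(d + 2)*(d + 3)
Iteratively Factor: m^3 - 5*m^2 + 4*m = (m - 1)*(m^2 - 4*m) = (m - 4)*(m - 1)*(m)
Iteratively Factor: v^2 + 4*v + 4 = (v + 2)*(v + 2)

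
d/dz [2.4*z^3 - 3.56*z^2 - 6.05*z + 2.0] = 7.2*z^2 - 7.12*z - 6.05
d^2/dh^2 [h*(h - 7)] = 2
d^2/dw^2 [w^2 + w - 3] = 2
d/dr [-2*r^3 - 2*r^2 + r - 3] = -6*r^2 - 4*r + 1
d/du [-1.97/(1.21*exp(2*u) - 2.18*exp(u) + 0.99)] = (4.7674*exp(u) - 4.2946)*exp(u)/(1.21*exp(2*u) - 2.18*exp(u) + 0.99)^2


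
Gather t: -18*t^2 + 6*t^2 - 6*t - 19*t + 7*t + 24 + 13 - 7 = -12*t^2 - 18*t + 30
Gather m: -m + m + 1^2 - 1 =0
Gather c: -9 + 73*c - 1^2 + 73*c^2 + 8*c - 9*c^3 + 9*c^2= -9*c^3 + 82*c^2 + 81*c - 10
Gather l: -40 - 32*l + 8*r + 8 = -32*l + 8*r - 32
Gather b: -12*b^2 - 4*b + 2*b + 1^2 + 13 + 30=-12*b^2 - 2*b + 44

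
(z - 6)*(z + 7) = z^2 + z - 42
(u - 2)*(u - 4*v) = u^2 - 4*u*v - 2*u + 8*v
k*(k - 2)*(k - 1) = k^3 - 3*k^2 + 2*k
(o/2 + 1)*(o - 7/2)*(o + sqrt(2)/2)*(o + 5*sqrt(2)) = o^4/2 - 3*o^3/4 + 11*sqrt(2)*o^3/4 - 33*sqrt(2)*o^2/8 - o^2 - 77*sqrt(2)*o/4 - 15*o/4 - 35/2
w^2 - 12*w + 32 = (w - 8)*(w - 4)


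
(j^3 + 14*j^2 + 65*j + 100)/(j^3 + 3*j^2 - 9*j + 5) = (j^2 + 9*j + 20)/(j^2 - 2*j + 1)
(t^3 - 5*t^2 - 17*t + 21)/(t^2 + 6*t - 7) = (t^2 - 4*t - 21)/(t + 7)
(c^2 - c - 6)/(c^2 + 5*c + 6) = (c - 3)/(c + 3)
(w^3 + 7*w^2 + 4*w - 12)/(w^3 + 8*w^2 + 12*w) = (w - 1)/w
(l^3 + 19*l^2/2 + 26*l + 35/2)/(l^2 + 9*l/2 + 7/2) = l + 5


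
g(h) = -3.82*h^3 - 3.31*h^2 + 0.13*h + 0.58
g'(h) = -11.46*h^2 - 6.62*h + 0.13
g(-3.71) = 149.61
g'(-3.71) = -133.05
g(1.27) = -12.42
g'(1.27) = -26.76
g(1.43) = -17.17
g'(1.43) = -32.77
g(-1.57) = 7.00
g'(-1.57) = -17.72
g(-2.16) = 23.35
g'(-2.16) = -39.04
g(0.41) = -0.19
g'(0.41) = -4.51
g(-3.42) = 114.23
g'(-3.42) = -111.27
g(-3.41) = 113.12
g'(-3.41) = -110.55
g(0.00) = 0.58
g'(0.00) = 0.13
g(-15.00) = 12146.38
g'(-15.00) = -2479.07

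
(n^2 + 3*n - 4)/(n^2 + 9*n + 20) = (n - 1)/(n + 5)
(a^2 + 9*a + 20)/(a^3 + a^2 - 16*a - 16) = (a + 5)/(a^2 - 3*a - 4)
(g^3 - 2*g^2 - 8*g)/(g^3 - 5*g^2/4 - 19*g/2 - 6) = 4*g/(4*g + 3)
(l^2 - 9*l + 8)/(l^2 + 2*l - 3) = (l - 8)/(l + 3)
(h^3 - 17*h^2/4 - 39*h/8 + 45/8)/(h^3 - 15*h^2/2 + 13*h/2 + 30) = (h - 3/4)/(h - 4)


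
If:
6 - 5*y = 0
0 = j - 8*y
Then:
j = 48/5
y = 6/5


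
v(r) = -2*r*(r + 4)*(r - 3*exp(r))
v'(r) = -2*r*(1 - 3*exp(r))*(r + 4) - 2*r*(r - 3*exp(r)) - 2*(r + 4)*(r - 3*exp(r))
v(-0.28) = -5.31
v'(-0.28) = 14.89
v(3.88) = 8645.99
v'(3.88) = 12147.65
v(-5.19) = 64.31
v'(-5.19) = -78.58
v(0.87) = 53.31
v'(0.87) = 124.42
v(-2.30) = -20.34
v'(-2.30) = 2.35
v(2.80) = 1772.01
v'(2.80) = 2734.01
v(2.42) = 973.12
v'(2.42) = 1570.94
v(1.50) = 197.09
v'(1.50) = 372.57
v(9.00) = 5686258.92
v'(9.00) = 6757342.00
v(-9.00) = 810.03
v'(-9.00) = -341.98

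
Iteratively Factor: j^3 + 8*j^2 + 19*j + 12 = (j + 3)*(j^2 + 5*j + 4) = (j + 1)*(j + 3)*(j + 4)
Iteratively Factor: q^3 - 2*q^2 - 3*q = (q)*(q^2 - 2*q - 3) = q*(q + 1)*(q - 3)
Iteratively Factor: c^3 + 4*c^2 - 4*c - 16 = (c + 4)*(c^2 - 4) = (c - 2)*(c + 4)*(c + 2)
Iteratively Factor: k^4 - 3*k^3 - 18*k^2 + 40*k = (k + 4)*(k^3 - 7*k^2 + 10*k) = (k - 2)*(k + 4)*(k^2 - 5*k) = k*(k - 2)*(k + 4)*(k - 5)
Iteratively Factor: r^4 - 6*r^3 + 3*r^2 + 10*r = (r - 2)*(r^3 - 4*r^2 - 5*r) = (r - 5)*(r - 2)*(r^2 + r) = (r - 5)*(r - 2)*(r + 1)*(r)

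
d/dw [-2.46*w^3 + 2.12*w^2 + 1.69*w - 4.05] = -7.38*w^2 + 4.24*w + 1.69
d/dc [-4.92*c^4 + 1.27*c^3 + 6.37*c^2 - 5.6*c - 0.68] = -19.68*c^3 + 3.81*c^2 + 12.74*c - 5.6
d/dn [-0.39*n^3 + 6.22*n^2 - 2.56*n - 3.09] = -1.17*n^2 + 12.44*n - 2.56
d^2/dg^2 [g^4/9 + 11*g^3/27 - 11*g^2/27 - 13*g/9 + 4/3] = 4*g^2/3 + 22*g/9 - 22/27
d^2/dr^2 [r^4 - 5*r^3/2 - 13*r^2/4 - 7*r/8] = 12*r^2 - 15*r - 13/2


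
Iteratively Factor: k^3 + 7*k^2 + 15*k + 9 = (k + 3)*(k^2 + 4*k + 3) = (k + 1)*(k + 3)*(k + 3)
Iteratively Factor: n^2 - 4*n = (n - 4)*(n)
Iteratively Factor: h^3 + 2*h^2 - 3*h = (h)*(h^2 + 2*h - 3) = h*(h - 1)*(h + 3)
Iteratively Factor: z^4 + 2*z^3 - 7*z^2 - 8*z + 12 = (z + 2)*(z^3 - 7*z + 6) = (z - 2)*(z + 2)*(z^2 + 2*z - 3) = (z - 2)*(z - 1)*(z + 2)*(z + 3)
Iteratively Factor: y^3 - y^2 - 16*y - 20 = (y + 2)*(y^2 - 3*y - 10) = (y - 5)*(y + 2)*(y + 2)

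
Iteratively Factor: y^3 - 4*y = (y)*(y^2 - 4) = y*(y + 2)*(y - 2)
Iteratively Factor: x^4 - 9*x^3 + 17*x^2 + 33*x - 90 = (x - 5)*(x^3 - 4*x^2 - 3*x + 18) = (x - 5)*(x - 3)*(x^2 - x - 6) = (x - 5)*(x - 3)^2*(x + 2)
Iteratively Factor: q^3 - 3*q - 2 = (q - 2)*(q^2 + 2*q + 1) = (q - 2)*(q + 1)*(q + 1)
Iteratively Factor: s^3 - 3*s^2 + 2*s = (s - 2)*(s^2 - s) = s*(s - 2)*(s - 1)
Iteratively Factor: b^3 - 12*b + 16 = (b - 2)*(b^2 + 2*b - 8) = (b - 2)^2*(b + 4)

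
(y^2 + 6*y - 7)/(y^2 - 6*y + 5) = (y + 7)/(y - 5)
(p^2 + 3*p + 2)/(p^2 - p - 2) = (p + 2)/(p - 2)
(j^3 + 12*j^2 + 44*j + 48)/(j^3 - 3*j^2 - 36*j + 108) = (j^2 + 6*j + 8)/(j^2 - 9*j + 18)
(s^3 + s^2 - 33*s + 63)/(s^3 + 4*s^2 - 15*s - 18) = (s^2 + 4*s - 21)/(s^2 + 7*s + 6)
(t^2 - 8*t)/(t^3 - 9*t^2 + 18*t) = (t - 8)/(t^2 - 9*t + 18)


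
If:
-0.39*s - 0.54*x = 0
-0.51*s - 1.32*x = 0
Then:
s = 0.00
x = 0.00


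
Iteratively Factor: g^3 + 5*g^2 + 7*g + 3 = (g + 1)*(g^2 + 4*g + 3) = (g + 1)*(g + 3)*(g + 1)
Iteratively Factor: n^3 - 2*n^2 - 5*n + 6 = (n - 3)*(n^2 + n - 2) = (n - 3)*(n - 1)*(n + 2)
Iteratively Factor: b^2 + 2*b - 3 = (b - 1)*(b + 3)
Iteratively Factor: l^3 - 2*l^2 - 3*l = (l - 3)*(l^2 + l) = (l - 3)*(l + 1)*(l)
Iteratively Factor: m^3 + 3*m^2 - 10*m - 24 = (m + 2)*(m^2 + m - 12) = (m + 2)*(m + 4)*(m - 3)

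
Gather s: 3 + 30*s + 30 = 30*s + 33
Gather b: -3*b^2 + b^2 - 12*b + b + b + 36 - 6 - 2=-2*b^2 - 10*b + 28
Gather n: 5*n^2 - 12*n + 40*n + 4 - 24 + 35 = 5*n^2 + 28*n + 15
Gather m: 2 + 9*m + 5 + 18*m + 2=27*m + 9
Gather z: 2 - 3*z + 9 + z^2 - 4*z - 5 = z^2 - 7*z + 6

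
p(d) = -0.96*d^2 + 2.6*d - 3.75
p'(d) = 2.6 - 1.92*d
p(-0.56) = -5.51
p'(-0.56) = 3.68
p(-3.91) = -28.59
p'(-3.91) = 10.11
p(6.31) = -25.57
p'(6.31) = -9.52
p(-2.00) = -12.79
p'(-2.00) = 6.44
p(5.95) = -22.27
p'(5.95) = -8.82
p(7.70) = -40.65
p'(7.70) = -12.18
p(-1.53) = -9.98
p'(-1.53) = 5.54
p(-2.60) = -17.00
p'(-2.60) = 7.59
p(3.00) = -4.59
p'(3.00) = -3.16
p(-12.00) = -173.19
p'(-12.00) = 25.64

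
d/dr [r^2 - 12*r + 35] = 2*r - 12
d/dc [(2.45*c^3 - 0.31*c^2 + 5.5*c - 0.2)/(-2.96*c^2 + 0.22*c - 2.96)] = (-7.252*c^4 + 1.078*c^3 - 5.5442*c^2 + 0.6512*c - 16.236)/(8.7616*c^4 - 1.3024*c^3 + 17.5716*c^2 - 1.3024*c + 8.7616)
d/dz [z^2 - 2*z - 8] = 2*z - 2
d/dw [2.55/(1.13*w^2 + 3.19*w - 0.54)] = (-5.763*w - 8.1345)/(1.13*w^2 + 3.19*w - 0.54)^2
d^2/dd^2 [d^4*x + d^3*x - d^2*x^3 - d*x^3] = 2*x*(6*d^2 + 3*d - x^2)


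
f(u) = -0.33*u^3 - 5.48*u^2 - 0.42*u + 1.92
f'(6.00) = -101.82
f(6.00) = -269.16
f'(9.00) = -179.25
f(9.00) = -686.31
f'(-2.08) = 18.09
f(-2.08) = -17.95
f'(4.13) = -62.57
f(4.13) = -116.53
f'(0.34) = -4.26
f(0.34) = 1.13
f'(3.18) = -45.28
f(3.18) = -65.44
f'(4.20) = -63.92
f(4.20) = -120.96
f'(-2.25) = 19.23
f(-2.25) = -21.12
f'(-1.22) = 11.48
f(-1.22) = -5.12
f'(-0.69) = 6.67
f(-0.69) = -0.29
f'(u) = -0.99*u^2 - 10.96*u - 0.42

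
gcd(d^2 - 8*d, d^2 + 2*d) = d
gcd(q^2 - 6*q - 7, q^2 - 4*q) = 1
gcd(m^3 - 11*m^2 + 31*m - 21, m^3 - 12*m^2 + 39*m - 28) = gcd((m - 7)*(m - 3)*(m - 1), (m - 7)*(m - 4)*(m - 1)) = m^2 - 8*m + 7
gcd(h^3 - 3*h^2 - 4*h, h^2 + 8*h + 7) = h + 1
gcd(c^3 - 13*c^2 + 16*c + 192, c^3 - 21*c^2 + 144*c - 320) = c^2 - 16*c + 64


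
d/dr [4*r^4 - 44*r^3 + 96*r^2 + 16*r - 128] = 16*r^3 - 132*r^2 + 192*r + 16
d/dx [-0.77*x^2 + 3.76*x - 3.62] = 3.76 - 1.54*x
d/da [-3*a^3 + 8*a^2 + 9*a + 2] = -9*a^2 + 16*a + 9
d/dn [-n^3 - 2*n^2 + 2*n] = -3*n^2 - 4*n + 2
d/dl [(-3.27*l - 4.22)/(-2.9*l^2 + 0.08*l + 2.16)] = (9.483*l^2 - 0.2616*l - (3.27*l + 4.22)*(5.8*l - 0.08) - 7.0632)/(-2.9*l^2 + 0.08*l + 2.16)^2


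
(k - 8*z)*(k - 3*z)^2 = k^3 - 14*k^2*z + 57*k*z^2 - 72*z^3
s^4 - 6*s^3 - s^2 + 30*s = s*(s - 5)*(s - 3)*(s + 2)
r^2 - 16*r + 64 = (r - 8)^2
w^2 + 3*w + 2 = (w + 1)*(w + 2)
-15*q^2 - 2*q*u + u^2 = (-5*q + u)*(3*q + u)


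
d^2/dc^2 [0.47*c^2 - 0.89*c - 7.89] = 0.940000000000000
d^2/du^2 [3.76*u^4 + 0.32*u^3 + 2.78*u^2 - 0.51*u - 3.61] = 45.12*u^2 + 1.92*u + 5.56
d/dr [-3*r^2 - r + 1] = -6*r - 1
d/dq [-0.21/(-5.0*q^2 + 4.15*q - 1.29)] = (0.8715 - 2.1*q)/(5.0*q^2 - 4.15*q + 1.29)^2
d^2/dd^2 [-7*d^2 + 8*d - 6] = -14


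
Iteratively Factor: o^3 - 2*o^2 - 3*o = (o - 3)*(o^2 + o) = o*(o - 3)*(o + 1)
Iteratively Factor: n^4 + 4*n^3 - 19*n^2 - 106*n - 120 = (n - 5)*(n^3 + 9*n^2 + 26*n + 24) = (n - 5)*(n + 3)*(n^2 + 6*n + 8) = (n - 5)*(n + 3)*(n + 4)*(n + 2)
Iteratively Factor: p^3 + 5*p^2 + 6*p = (p + 3)*(p^2 + 2*p) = p*(p + 3)*(p + 2)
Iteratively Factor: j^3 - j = (j)*(j^2 - 1) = j*(j + 1)*(j - 1)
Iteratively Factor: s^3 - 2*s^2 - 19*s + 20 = (s + 4)*(s^2 - 6*s + 5) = (s - 1)*(s + 4)*(s - 5)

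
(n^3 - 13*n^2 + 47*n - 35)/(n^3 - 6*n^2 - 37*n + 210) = (n - 1)/(n + 6)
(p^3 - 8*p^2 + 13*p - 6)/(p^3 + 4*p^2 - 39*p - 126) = (p^2 - 2*p + 1)/(p^2 + 10*p + 21)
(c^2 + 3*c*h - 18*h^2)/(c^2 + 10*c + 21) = (c^2 + 3*c*h - 18*h^2)/(c^2 + 10*c + 21)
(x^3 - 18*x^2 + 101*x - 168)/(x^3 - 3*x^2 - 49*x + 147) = (x - 8)/(x + 7)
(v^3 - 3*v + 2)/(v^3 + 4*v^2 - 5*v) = (v^2 + v - 2)/(v*(v + 5))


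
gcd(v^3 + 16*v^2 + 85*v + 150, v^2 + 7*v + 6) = v + 6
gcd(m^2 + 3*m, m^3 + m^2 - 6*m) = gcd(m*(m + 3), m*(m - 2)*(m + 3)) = m^2 + 3*m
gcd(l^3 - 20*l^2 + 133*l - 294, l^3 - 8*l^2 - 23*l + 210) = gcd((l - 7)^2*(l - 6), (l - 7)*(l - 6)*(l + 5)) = l^2 - 13*l + 42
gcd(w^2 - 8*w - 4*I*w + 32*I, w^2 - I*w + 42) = 1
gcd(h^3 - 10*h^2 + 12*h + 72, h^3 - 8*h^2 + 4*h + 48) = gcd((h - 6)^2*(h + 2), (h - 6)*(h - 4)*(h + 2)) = h^2 - 4*h - 12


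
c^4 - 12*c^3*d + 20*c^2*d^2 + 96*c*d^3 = c*(c - 8*d)*(c - 6*d)*(c + 2*d)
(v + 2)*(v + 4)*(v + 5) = v^3 + 11*v^2 + 38*v + 40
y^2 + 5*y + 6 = (y + 2)*(y + 3)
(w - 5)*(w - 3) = w^2 - 8*w + 15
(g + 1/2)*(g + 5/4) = g^2 + 7*g/4 + 5/8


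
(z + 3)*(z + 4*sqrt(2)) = z^2 + 3*z + 4*sqrt(2)*z + 12*sqrt(2)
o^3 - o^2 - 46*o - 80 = (o - 8)*(o + 2)*(o + 5)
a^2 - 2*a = a*(a - 2)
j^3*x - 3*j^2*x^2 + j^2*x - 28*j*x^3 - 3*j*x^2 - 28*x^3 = (j - 7*x)*(j + 4*x)*(j*x + x)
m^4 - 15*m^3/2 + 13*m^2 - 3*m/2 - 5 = (m - 5)*(m - 2)*(m - 1)*(m + 1/2)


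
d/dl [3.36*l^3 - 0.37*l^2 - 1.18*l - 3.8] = 10.08*l^2 - 0.74*l - 1.18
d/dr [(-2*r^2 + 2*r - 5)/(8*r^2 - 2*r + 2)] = 3*(-2*r^2 + 12*r - 1)/(2*(16*r^4 - 8*r^3 + 9*r^2 - 2*r + 1))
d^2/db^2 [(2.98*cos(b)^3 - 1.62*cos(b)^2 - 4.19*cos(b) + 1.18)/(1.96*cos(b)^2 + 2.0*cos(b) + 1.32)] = (1.37235607170314e-16*sin(b)^6 - 0.110554141241461*cos(b)^7 - 0.338431044616717*cos(b)^6 - 0.515242916944019*cos(b)^5 - 1.26876304480708*cos(b)^4 - 1.19643030418775*cos(b)^3 + 1.03591729445525*cos(b)^2 + 1.29758337706067*cos(b) + 0.191326721389188)/(0.072713462024585*cos(b)^6 + 0.222592230687505*cos(b)^5 + 0.374045801526718*cos(b)^4 + 0.377074885304586*cos(b)^3 + 0.251908396946565*cos(b)^2 + 0.100959158358473*cos(b) + 0.022211014838864)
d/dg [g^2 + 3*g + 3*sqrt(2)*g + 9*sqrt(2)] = 2*g + 3 + 3*sqrt(2)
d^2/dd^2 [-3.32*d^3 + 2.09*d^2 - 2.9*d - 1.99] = 4.18 - 19.92*d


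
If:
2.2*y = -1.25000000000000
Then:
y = -0.57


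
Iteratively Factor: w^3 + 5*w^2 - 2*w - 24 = (w + 4)*(w^2 + w - 6) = (w + 3)*(w + 4)*(w - 2)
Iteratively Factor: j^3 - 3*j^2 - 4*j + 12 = (j + 2)*(j^2 - 5*j + 6) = (j - 2)*(j + 2)*(j - 3)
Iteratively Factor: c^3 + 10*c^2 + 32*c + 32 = (c + 2)*(c^2 + 8*c + 16) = (c + 2)*(c + 4)*(c + 4)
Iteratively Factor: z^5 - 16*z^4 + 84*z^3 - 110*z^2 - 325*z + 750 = (z - 5)*(z^4 - 11*z^3 + 29*z^2 + 35*z - 150) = (z - 5)^2*(z^3 - 6*z^2 - z + 30) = (z - 5)^2*(z - 3)*(z^2 - 3*z - 10) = (z - 5)^3*(z - 3)*(z + 2)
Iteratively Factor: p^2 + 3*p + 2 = (p + 1)*(p + 2)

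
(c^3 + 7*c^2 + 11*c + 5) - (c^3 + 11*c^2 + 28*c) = -4*c^2 - 17*c + 5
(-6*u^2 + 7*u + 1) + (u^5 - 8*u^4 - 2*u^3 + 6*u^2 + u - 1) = u^5 - 8*u^4 - 2*u^3 + 8*u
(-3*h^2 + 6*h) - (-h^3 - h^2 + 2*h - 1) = h^3 - 2*h^2 + 4*h + 1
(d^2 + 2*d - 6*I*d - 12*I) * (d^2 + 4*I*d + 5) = d^4 + 2*d^3 - 2*I*d^3 + 29*d^2 - 4*I*d^2 + 58*d - 30*I*d - 60*I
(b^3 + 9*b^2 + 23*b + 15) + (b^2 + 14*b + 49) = b^3 + 10*b^2 + 37*b + 64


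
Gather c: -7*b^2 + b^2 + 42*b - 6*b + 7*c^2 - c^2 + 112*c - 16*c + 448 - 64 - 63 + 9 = -6*b^2 + 36*b + 6*c^2 + 96*c + 330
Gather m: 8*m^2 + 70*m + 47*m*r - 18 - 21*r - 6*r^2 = 8*m^2 + m*(47*r + 70) - 6*r^2 - 21*r - 18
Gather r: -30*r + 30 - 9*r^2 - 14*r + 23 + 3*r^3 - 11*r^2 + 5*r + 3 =3*r^3 - 20*r^2 - 39*r + 56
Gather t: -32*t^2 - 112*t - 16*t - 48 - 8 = -32*t^2 - 128*t - 56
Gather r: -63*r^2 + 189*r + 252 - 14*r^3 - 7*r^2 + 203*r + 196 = -14*r^3 - 70*r^2 + 392*r + 448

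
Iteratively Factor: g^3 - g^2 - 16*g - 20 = (g + 2)*(g^2 - 3*g - 10) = (g - 5)*(g + 2)*(g + 2)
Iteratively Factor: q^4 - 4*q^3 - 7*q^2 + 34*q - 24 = (q + 3)*(q^3 - 7*q^2 + 14*q - 8) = (q - 2)*(q + 3)*(q^2 - 5*q + 4) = (q - 4)*(q - 2)*(q + 3)*(q - 1)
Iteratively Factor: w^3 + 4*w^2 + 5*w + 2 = (w + 1)*(w^2 + 3*w + 2) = (w + 1)*(w + 2)*(w + 1)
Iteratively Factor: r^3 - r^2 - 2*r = (r - 2)*(r^2 + r) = r*(r - 2)*(r + 1)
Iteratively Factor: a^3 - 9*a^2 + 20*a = (a)*(a^2 - 9*a + 20) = a*(a - 5)*(a - 4)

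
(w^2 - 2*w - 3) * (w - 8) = w^3 - 10*w^2 + 13*w + 24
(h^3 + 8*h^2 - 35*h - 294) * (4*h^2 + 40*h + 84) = 4*h^5 + 72*h^4 + 264*h^3 - 1904*h^2 - 14700*h - 24696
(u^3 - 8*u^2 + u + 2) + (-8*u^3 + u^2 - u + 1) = -7*u^3 - 7*u^2 + 3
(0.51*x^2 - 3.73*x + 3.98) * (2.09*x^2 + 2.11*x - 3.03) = 1.0659*x^4 - 6.7196*x^3 - 1.0974*x^2 + 19.6997*x - 12.0594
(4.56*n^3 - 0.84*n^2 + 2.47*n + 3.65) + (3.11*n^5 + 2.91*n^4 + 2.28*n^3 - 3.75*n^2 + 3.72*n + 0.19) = 3.11*n^5 + 2.91*n^4 + 6.84*n^3 - 4.59*n^2 + 6.19*n + 3.84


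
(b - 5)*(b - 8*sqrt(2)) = b^2 - 8*sqrt(2)*b - 5*b + 40*sqrt(2)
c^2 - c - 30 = (c - 6)*(c + 5)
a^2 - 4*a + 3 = (a - 3)*(a - 1)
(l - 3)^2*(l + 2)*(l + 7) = l^4 + 3*l^3 - 31*l^2 - 3*l + 126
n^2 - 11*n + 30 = (n - 6)*(n - 5)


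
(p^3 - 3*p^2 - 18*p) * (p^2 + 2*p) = p^5 - p^4 - 24*p^3 - 36*p^2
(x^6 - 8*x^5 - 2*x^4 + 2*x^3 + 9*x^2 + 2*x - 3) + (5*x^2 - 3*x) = x^6 - 8*x^5 - 2*x^4 + 2*x^3 + 14*x^2 - x - 3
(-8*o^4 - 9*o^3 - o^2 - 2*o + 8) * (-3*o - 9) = 24*o^5 + 99*o^4 + 84*o^3 + 15*o^2 - 6*o - 72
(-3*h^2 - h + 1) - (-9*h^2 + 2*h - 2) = 6*h^2 - 3*h + 3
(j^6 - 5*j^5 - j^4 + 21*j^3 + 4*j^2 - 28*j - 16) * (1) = j^6 - 5*j^5 - j^4 + 21*j^3 + 4*j^2 - 28*j - 16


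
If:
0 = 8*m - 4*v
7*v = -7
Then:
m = -1/2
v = -1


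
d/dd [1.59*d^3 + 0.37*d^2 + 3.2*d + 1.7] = 4.77*d^2 + 0.74*d + 3.2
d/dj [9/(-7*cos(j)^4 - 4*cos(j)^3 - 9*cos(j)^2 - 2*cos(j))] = -18*(39*cos(j)/2 + 3*cos(2*j) + 7*cos(3*j)/2 + 4)*sin(j)/((7*cos(j)^3 + 4*cos(j)^2 + 9*cos(j) + 2)^2*cos(j)^2)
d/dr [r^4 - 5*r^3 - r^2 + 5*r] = 4*r^3 - 15*r^2 - 2*r + 5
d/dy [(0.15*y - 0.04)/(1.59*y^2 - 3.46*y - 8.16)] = (-0.2385*y^2 + 0.1272*y - 1.3624)/(2.5281*y^4 - 11.0028*y^3 - 13.9772*y^2 + 56.4672*y + 66.5856)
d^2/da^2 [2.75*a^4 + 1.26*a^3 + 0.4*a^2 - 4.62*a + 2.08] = 33.0*a^2 + 7.56*a + 0.8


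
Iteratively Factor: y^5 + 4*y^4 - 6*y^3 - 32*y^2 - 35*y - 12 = (y - 3)*(y^4 + 7*y^3 + 15*y^2 + 13*y + 4) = (y - 3)*(y + 4)*(y^3 + 3*y^2 + 3*y + 1) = (y - 3)*(y + 1)*(y + 4)*(y^2 + 2*y + 1) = (y - 3)*(y + 1)^2*(y + 4)*(y + 1)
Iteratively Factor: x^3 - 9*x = (x - 3)*(x^2 + 3*x) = x*(x - 3)*(x + 3)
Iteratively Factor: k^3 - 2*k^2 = (k)*(k^2 - 2*k) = k^2*(k - 2)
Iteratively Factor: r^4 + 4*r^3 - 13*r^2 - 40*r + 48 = (r - 1)*(r^3 + 5*r^2 - 8*r - 48) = (r - 1)*(r + 4)*(r^2 + r - 12) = (r - 1)*(r + 4)^2*(r - 3)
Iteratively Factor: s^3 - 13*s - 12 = (s + 3)*(s^2 - 3*s - 4) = (s + 1)*(s + 3)*(s - 4)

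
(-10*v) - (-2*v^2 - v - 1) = 2*v^2 - 9*v + 1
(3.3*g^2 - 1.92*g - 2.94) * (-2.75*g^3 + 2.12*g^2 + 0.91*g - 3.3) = -9.075*g^5 + 12.276*g^4 + 7.0176*g^3 - 18.87*g^2 + 3.6606*g + 9.702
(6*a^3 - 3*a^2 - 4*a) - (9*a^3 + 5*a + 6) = -3*a^3 - 3*a^2 - 9*a - 6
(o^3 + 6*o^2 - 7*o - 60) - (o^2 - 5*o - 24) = o^3 + 5*o^2 - 2*o - 36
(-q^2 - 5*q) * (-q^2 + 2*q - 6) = q^4 + 3*q^3 - 4*q^2 + 30*q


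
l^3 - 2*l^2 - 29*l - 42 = (l - 7)*(l + 2)*(l + 3)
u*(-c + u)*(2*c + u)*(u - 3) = -2*c^2*u^2 + 6*c^2*u + c*u^3 - 3*c*u^2 + u^4 - 3*u^3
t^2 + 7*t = t*(t + 7)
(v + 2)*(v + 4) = v^2 + 6*v + 8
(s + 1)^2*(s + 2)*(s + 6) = s^4 + 10*s^3 + 29*s^2 + 32*s + 12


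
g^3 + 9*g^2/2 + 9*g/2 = g*(g + 3/2)*(g + 3)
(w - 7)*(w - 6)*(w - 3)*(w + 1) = w^4 - 15*w^3 + 65*w^2 - 45*w - 126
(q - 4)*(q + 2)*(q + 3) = q^3 + q^2 - 14*q - 24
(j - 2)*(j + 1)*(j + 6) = j^3 + 5*j^2 - 8*j - 12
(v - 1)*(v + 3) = v^2 + 2*v - 3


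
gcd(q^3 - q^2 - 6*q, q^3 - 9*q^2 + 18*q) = q^2 - 3*q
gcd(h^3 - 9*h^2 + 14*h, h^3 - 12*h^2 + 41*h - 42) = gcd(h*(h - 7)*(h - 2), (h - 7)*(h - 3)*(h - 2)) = h^2 - 9*h + 14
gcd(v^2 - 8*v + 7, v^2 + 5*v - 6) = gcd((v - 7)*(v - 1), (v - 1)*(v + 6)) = v - 1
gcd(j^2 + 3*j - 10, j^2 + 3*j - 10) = j^2 + 3*j - 10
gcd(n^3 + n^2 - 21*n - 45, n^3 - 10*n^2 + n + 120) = n^2 - 2*n - 15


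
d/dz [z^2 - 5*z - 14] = 2*z - 5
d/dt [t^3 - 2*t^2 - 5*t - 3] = 3*t^2 - 4*t - 5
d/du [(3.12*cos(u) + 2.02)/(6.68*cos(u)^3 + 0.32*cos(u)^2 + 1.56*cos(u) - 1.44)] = (41.6832*cos(u)^3 + 41.4792*cos(u)^2 + 1.2928*cos(u) + 7.644)*sin(u)/(44.6224*cos(u)^6 + 4.2752*cos(u)^5 + 20.944*cos(u)^4 - 18.24*cos(u)^3 + 1.512*cos(u)^2 - 4.4928*cos(u) + 2.0736)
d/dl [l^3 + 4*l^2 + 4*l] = 3*l^2 + 8*l + 4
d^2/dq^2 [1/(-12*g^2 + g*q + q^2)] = 2*(12*g^2 - g*q - q^2 + (g + 2*q)^2)/(-12*g^2 + g*q + q^2)^3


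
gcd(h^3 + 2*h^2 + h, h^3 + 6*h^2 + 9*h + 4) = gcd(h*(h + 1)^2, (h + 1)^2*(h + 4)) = h^2 + 2*h + 1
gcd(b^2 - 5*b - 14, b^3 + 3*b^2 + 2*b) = b + 2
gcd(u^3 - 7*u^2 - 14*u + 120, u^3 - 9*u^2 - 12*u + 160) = u^2 - u - 20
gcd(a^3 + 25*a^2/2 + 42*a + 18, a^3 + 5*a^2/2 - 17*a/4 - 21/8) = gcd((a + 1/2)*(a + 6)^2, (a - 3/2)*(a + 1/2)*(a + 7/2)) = a + 1/2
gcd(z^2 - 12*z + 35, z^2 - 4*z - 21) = z - 7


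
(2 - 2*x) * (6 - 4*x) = 8*x^2 - 20*x + 12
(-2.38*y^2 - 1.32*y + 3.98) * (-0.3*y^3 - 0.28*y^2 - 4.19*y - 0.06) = 0.714*y^5 + 1.0624*y^4 + 9.1478*y^3 + 4.5592*y^2 - 16.597*y - 0.2388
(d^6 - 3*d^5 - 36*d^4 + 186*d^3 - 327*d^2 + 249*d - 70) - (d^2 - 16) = d^6 - 3*d^5 - 36*d^4 + 186*d^3 - 328*d^2 + 249*d - 54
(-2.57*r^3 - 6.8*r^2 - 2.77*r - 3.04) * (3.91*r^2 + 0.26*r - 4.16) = -10.0487*r^5 - 27.2562*r^4 - 1.9075*r^3 + 15.6814*r^2 + 10.7328*r + 12.6464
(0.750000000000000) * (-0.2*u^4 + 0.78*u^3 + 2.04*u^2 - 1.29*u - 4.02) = -0.15*u^4 + 0.585*u^3 + 1.53*u^2 - 0.9675*u - 3.015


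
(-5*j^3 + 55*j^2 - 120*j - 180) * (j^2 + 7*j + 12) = -5*j^5 + 20*j^4 + 205*j^3 - 360*j^2 - 2700*j - 2160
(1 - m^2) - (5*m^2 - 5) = 6 - 6*m^2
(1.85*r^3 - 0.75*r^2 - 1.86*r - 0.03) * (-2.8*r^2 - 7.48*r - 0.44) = -5.18*r^5 - 11.738*r^4 + 10.004*r^3 + 14.3268*r^2 + 1.0428*r + 0.0132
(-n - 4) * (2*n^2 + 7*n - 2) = -2*n^3 - 15*n^2 - 26*n + 8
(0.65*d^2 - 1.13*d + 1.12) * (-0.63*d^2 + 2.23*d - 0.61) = -0.4095*d^4 + 2.1614*d^3 - 3.622*d^2 + 3.1869*d - 0.6832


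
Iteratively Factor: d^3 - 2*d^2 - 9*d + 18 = (d - 3)*(d^2 + d - 6) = (d - 3)*(d + 3)*(d - 2)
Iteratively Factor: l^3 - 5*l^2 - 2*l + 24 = (l + 2)*(l^2 - 7*l + 12) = (l - 4)*(l + 2)*(l - 3)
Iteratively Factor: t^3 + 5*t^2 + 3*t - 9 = (t + 3)*(t^2 + 2*t - 3) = (t + 3)^2*(t - 1)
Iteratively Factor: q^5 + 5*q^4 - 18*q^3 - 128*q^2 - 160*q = (q + 4)*(q^4 + q^3 - 22*q^2 - 40*q) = (q - 5)*(q + 4)*(q^3 + 6*q^2 + 8*q) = (q - 5)*(q + 4)^2*(q^2 + 2*q) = (q - 5)*(q + 2)*(q + 4)^2*(q)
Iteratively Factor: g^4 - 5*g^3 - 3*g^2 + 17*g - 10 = (g - 1)*(g^3 - 4*g^2 - 7*g + 10) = (g - 5)*(g - 1)*(g^2 + g - 2) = (g - 5)*(g - 1)^2*(g + 2)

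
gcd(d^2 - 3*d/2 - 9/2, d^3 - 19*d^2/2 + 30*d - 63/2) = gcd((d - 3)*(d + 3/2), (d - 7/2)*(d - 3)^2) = d - 3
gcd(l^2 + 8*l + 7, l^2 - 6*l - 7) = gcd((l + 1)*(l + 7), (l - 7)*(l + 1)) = l + 1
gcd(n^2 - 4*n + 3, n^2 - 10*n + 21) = n - 3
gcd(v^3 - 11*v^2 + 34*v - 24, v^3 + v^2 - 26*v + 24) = v^2 - 5*v + 4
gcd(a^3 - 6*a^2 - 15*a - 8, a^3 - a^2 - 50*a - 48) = a^2 - 7*a - 8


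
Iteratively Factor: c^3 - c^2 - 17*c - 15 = (c + 1)*(c^2 - 2*c - 15) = (c + 1)*(c + 3)*(c - 5)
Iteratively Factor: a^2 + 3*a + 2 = (a + 2)*(a + 1)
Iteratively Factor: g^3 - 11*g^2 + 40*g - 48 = (g - 4)*(g^2 - 7*g + 12) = (g - 4)*(g - 3)*(g - 4)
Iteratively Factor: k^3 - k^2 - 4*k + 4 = (k - 1)*(k^2 - 4) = (k - 2)*(k - 1)*(k + 2)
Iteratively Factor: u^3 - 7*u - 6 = (u + 2)*(u^2 - 2*u - 3) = (u - 3)*(u + 2)*(u + 1)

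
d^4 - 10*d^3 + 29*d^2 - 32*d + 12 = (d - 6)*(d - 2)*(d - 1)^2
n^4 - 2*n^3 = n^3*(n - 2)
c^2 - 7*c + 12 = (c - 4)*(c - 3)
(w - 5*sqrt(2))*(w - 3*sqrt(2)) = w^2 - 8*sqrt(2)*w + 30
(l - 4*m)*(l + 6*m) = l^2 + 2*l*m - 24*m^2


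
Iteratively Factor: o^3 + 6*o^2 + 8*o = (o + 4)*(o^2 + 2*o) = o*(o + 4)*(o + 2)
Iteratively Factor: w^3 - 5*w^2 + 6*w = (w - 2)*(w^2 - 3*w) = w*(w - 2)*(w - 3)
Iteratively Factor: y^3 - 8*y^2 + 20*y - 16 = (y - 2)*(y^2 - 6*y + 8) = (y - 4)*(y - 2)*(y - 2)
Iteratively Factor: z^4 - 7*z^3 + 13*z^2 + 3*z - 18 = (z + 1)*(z^3 - 8*z^2 + 21*z - 18) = (z - 3)*(z + 1)*(z^2 - 5*z + 6) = (z - 3)*(z - 2)*(z + 1)*(z - 3)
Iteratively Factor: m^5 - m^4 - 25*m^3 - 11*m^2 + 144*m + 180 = (m + 2)*(m^4 - 3*m^3 - 19*m^2 + 27*m + 90) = (m + 2)^2*(m^3 - 5*m^2 - 9*m + 45) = (m - 3)*(m + 2)^2*(m^2 - 2*m - 15) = (m - 3)*(m + 2)^2*(m + 3)*(m - 5)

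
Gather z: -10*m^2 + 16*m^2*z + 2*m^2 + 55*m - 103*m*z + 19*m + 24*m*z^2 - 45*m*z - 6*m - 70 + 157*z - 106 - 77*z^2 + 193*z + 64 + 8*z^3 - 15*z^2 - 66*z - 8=-8*m^2 + 68*m + 8*z^3 + z^2*(24*m - 92) + z*(16*m^2 - 148*m + 284) - 120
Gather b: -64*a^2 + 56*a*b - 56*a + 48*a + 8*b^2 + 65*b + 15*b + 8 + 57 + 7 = -64*a^2 - 8*a + 8*b^2 + b*(56*a + 80) + 72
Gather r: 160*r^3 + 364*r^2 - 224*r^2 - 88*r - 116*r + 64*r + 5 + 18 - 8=160*r^3 + 140*r^2 - 140*r + 15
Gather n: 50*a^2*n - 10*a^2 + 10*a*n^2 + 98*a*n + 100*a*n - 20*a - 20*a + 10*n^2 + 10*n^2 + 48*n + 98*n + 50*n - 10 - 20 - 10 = -10*a^2 - 40*a + n^2*(10*a + 20) + n*(50*a^2 + 198*a + 196) - 40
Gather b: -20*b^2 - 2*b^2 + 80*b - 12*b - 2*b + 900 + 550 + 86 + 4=-22*b^2 + 66*b + 1540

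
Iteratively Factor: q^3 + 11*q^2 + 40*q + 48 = (q + 4)*(q^2 + 7*q + 12) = (q + 4)^2*(q + 3)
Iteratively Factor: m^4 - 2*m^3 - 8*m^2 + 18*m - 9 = (m - 3)*(m^3 + m^2 - 5*m + 3) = (m - 3)*(m - 1)*(m^2 + 2*m - 3) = (m - 3)*(m - 1)*(m + 3)*(m - 1)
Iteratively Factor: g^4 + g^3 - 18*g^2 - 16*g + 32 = (g - 4)*(g^3 + 5*g^2 + 2*g - 8) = (g - 4)*(g + 2)*(g^2 + 3*g - 4) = (g - 4)*(g - 1)*(g + 2)*(g + 4)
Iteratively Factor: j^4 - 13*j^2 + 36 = (j + 2)*(j^3 - 2*j^2 - 9*j + 18) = (j - 3)*(j + 2)*(j^2 + j - 6) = (j - 3)*(j + 2)*(j + 3)*(j - 2)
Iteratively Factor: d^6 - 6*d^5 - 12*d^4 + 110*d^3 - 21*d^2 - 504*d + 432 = (d + 3)*(d^5 - 9*d^4 + 15*d^3 + 65*d^2 - 216*d + 144) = (d - 4)*(d + 3)*(d^4 - 5*d^3 - 5*d^2 + 45*d - 36) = (d - 4)^2*(d + 3)*(d^3 - d^2 - 9*d + 9) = (d - 4)^2*(d - 1)*(d + 3)*(d^2 - 9) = (d - 4)^2*(d - 3)*(d - 1)*(d + 3)*(d + 3)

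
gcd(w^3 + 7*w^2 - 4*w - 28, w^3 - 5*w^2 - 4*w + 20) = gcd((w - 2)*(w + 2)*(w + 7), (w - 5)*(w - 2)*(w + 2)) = w^2 - 4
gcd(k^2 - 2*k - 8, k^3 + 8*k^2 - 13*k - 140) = k - 4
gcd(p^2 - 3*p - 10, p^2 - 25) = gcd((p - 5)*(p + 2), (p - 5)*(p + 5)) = p - 5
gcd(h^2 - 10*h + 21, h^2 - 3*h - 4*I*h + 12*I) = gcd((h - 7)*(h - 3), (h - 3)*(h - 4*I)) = h - 3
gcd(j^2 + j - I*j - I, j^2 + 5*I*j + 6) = j - I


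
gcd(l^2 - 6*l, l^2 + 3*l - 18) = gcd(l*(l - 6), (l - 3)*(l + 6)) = 1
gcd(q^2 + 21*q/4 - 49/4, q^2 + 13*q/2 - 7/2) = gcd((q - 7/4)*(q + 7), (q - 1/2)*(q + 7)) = q + 7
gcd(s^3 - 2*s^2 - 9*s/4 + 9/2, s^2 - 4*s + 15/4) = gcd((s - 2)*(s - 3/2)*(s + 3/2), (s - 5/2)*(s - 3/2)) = s - 3/2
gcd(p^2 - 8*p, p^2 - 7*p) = p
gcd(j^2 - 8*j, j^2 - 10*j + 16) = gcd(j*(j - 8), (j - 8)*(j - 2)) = j - 8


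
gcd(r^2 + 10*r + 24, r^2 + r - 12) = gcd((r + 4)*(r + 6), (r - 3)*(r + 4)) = r + 4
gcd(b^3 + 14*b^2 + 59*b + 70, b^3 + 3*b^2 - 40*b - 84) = b^2 + 9*b + 14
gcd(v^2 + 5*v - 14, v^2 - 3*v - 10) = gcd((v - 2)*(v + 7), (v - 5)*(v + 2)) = 1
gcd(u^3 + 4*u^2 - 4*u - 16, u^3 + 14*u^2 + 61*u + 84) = u + 4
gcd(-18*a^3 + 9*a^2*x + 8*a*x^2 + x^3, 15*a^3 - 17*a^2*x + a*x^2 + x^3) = -a + x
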